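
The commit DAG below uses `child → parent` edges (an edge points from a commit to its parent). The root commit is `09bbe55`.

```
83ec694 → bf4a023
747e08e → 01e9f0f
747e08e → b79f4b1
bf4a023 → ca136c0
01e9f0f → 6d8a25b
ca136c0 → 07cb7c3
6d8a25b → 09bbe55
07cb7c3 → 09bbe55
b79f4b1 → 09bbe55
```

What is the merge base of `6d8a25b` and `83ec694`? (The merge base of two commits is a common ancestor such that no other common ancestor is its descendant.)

Ancestors of 6d8a25b: {09bbe55, 6d8a25b}.
Ancestors of 83ec694: {07cb7c3, 09bbe55, 83ec694, bf4a023, ca136c0}.
Common ancestors: {09bbe55}.
The only common ancestor is 09bbe55, so it is the merge base.

09bbe55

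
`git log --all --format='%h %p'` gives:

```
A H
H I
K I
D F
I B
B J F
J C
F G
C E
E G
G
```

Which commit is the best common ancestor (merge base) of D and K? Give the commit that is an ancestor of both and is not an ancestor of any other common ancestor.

Ancestors of D: {D, F, G}.
Ancestors of K: {B, C, E, F, G, I, J, K}.
Common ancestors: {F, G}.
Among these, F is not an ancestor of any other common ancestor — it is the merge base.

F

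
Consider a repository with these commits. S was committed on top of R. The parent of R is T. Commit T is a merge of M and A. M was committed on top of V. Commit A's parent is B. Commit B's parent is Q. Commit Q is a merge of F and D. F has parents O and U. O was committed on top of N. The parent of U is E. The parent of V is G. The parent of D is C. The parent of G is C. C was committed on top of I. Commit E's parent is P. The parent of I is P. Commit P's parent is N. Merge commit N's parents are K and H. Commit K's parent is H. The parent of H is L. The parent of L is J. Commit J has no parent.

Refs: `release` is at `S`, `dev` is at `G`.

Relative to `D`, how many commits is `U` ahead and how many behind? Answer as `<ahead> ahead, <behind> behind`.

Reachable from U: {E, H, J, K, L, N, P, U}.
Reachable from D: {C, D, H, I, J, K, L, N, P}.
Only in U's history (ahead): {E, U} — 2.
Only in D's history (behind): {C, D, I} — 3.

2 ahead, 3 behind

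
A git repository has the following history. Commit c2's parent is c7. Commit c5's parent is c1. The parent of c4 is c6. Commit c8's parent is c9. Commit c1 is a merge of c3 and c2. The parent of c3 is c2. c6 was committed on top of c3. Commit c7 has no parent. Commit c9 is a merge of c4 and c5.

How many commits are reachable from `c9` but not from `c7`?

Reachable from c9: {c1, c2, c3, c4, c5, c6, c7, c9}.
Reachable from c7: {c7}.
In c9's history but not c7's: {c1, c2, c3, c4, c5, c6, c9} — 7 commits.

7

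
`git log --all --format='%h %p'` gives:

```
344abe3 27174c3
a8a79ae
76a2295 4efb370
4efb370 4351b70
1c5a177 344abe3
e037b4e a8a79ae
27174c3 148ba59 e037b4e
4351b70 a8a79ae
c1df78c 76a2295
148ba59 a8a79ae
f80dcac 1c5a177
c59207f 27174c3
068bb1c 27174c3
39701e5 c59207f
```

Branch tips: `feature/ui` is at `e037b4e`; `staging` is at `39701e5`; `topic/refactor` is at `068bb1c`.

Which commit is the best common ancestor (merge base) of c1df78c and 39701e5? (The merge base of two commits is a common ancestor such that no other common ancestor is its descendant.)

Ancestors of c1df78c: {4351b70, 4efb370, 76a2295, a8a79ae, c1df78c}.
Ancestors of 39701e5: {148ba59, 27174c3, 39701e5, a8a79ae, c59207f, e037b4e}.
Common ancestors: {a8a79ae}.
The only common ancestor is a8a79ae, so it is the merge base.

a8a79ae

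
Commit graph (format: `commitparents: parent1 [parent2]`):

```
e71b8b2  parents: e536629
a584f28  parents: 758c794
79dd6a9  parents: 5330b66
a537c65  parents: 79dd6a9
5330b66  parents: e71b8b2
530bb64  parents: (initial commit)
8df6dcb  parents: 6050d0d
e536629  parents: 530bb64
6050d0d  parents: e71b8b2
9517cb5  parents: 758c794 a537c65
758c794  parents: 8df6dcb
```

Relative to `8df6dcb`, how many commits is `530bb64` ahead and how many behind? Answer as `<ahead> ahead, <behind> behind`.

0 ahead, 4 behind

Reachable from 530bb64: {530bb64}.
Reachable from 8df6dcb: {530bb64, 6050d0d, 8df6dcb, e536629, e71b8b2}.
Only in 530bb64's history (ahead): {} — 0.
Only in 8df6dcb's history (behind): {6050d0d, 8df6dcb, e536629, e71b8b2} — 4.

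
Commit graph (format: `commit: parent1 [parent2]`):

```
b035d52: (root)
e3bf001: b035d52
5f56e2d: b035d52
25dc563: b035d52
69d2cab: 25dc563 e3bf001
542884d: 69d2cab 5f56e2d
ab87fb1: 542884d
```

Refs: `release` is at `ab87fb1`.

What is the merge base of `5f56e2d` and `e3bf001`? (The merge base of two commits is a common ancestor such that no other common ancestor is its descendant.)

b035d52

Ancestors of 5f56e2d: {5f56e2d, b035d52}.
Ancestors of e3bf001: {b035d52, e3bf001}.
Common ancestors: {b035d52}.
The only common ancestor is b035d52, so it is the merge base.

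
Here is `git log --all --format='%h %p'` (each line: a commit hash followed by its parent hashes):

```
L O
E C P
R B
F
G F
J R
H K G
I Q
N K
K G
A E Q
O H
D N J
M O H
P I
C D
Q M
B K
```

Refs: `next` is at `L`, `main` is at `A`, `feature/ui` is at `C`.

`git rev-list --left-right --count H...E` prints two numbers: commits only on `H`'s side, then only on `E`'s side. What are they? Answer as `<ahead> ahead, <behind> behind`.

0 ahead, 12 behind

Reachable from H: {F, G, H, K}.
Reachable from E: {B, C, D, E, F, G, H, I, J, K, M, N, O, P, Q, R}.
Only in H's history (ahead): {} — 0.
Only in E's history (behind): {B, C, D, E, I, J, M, N, O, P, Q, R} — 12.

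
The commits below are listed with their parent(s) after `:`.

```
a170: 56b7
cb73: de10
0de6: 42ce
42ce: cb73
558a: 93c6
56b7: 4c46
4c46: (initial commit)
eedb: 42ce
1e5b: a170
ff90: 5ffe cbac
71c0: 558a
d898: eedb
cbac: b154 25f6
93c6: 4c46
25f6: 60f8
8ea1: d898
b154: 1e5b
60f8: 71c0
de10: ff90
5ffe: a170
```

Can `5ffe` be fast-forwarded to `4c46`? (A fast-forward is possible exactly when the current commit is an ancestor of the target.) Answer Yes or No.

A fast-forward from 5ffe to 4c46 is possible iff 5ffe is an ancestor of 4c46.
Ancestors of 4c46: {4c46}.
5ffe is not among them, so fast-forward is not possible.

No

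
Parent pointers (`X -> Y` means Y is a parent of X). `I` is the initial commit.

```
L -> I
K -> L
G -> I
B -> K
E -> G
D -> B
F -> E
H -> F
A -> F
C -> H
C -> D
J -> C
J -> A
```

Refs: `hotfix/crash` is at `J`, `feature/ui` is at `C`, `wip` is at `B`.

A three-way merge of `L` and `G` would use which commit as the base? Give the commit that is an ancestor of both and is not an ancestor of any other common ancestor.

I

Ancestors of L: {I, L}.
Ancestors of G: {G, I}.
Common ancestors: {I}.
The only common ancestor is I, so it is the merge base.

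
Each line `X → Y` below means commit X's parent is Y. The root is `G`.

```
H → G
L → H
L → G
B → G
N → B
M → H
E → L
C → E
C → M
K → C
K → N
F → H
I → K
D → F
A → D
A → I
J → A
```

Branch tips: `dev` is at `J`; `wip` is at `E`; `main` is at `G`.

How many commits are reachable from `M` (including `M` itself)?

Walking parent pointers from M: reachable set = {G, H, M}.
That is 3 commits.

3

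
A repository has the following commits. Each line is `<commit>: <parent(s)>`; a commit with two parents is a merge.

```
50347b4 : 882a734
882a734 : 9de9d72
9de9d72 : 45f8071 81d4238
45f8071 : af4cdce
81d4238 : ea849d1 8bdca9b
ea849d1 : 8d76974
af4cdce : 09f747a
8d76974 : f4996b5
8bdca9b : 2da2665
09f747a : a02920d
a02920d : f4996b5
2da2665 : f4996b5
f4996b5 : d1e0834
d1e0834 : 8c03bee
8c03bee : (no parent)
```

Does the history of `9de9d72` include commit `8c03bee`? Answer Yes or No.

Ancestors of 9de9d72 (commits reachable by following parents): {09f747a, 2da2665, 45f8071, 81d4238, 8bdca9b, 8c03bee, 8d76974, 9de9d72, a02920d, af4cdce, d1e0834, ea849d1, f4996b5}.
8c03bee is in that set, so it is an ancestor of 9de9d72.

Yes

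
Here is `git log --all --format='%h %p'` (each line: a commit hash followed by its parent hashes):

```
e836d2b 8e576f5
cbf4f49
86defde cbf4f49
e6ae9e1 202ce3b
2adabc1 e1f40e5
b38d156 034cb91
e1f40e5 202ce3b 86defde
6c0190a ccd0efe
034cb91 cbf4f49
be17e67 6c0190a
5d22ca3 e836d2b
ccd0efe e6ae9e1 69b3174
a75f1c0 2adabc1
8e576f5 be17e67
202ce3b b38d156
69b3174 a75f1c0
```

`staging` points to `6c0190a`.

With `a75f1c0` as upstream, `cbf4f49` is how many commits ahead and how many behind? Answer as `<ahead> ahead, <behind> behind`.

Reachable from cbf4f49: {cbf4f49}.
Reachable from a75f1c0: {034cb91, 202ce3b, 2adabc1, 86defde, a75f1c0, b38d156, cbf4f49, e1f40e5}.
Only in cbf4f49's history (ahead): {} — 0.
Only in a75f1c0's history (behind): {034cb91, 202ce3b, 2adabc1, 86defde, a75f1c0, b38d156, e1f40e5} — 7.

0 ahead, 7 behind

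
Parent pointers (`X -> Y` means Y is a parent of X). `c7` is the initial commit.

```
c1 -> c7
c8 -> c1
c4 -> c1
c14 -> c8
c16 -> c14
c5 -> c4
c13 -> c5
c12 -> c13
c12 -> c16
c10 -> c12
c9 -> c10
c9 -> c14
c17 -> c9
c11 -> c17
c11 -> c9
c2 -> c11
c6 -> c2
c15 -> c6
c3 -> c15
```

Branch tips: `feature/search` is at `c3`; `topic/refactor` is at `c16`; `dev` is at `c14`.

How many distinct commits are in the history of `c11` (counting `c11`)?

13

Walking parent pointers from c11: reachable set = {c1, c10, c11, c12, c13, c14, c16, c17, c4, c5, c7, c8, c9}.
That is 13 commits.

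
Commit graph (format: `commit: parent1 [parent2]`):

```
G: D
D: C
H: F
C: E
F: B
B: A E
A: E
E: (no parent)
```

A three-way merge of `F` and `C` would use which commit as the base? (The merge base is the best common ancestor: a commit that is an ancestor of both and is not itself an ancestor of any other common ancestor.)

E

Ancestors of F: {A, B, E, F}.
Ancestors of C: {C, E}.
Common ancestors: {E}.
The only common ancestor is E, so it is the merge base.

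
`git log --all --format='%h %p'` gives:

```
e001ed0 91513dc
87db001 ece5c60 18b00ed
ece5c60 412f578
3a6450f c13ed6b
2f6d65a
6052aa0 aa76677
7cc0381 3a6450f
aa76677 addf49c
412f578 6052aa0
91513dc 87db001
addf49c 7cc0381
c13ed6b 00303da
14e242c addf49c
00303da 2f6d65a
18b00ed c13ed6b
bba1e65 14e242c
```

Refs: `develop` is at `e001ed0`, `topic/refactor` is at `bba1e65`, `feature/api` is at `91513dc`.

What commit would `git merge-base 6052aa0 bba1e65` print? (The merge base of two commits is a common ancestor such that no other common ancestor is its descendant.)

Ancestors of 6052aa0: {00303da, 2f6d65a, 3a6450f, 6052aa0, 7cc0381, aa76677, addf49c, c13ed6b}.
Ancestors of bba1e65: {00303da, 14e242c, 2f6d65a, 3a6450f, 7cc0381, addf49c, bba1e65, c13ed6b}.
Common ancestors: {00303da, 2f6d65a, 3a6450f, 7cc0381, addf49c, c13ed6b}.
Among these, addf49c is not an ancestor of any other common ancestor — it is the merge base.

addf49c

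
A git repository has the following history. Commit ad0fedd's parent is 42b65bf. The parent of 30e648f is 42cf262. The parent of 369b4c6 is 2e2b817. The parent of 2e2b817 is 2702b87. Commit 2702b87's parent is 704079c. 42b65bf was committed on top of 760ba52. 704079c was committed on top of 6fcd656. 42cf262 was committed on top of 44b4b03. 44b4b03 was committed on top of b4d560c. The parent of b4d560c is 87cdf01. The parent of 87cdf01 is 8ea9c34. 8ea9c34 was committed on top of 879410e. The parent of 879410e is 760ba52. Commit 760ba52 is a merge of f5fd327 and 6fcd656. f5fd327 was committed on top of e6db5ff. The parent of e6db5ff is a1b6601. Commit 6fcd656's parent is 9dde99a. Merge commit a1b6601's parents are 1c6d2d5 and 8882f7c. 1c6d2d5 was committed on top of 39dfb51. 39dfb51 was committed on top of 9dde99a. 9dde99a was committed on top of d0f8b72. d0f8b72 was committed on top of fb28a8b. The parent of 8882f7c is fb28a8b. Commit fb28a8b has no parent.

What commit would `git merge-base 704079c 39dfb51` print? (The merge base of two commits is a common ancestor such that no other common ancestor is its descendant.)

Ancestors of 704079c: {6fcd656, 704079c, 9dde99a, d0f8b72, fb28a8b}.
Ancestors of 39dfb51: {39dfb51, 9dde99a, d0f8b72, fb28a8b}.
Common ancestors: {9dde99a, d0f8b72, fb28a8b}.
Among these, 9dde99a is not an ancestor of any other common ancestor — it is the merge base.

9dde99a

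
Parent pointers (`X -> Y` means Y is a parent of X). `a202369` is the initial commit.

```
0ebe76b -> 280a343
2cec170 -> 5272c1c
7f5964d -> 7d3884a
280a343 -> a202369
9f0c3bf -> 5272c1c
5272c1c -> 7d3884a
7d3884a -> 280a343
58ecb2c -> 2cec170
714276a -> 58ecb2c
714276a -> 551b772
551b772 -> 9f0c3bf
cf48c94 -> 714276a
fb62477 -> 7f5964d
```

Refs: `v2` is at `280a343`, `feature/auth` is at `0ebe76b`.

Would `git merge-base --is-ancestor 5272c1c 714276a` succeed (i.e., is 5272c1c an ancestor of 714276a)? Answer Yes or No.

Ancestors of 714276a (commits reachable by following parents): {280a343, 2cec170, 5272c1c, 551b772, 58ecb2c, 714276a, 7d3884a, 9f0c3bf, a202369}.
5272c1c is in that set, so it is an ancestor of 714276a.

Yes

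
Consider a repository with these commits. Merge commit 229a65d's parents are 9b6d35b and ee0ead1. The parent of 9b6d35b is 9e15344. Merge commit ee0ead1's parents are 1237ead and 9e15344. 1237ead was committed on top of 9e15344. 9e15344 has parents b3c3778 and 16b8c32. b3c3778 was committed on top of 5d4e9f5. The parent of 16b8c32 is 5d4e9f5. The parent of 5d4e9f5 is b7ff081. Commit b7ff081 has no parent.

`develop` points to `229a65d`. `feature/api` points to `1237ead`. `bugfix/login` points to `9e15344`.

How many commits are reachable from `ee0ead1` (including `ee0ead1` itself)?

7

Walking parent pointers from ee0ead1: reachable set = {1237ead, 16b8c32, 5d4e9f5, 9e15344, b3c3778, b7ff081, ee0ead1}.
That is 7 commits.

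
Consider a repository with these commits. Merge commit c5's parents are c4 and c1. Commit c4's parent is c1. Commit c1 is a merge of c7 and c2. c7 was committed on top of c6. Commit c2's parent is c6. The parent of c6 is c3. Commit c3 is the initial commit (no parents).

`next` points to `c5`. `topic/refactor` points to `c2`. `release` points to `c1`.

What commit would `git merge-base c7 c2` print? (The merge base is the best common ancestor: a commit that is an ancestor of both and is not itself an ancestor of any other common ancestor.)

Ancestors of c7: {c3, c6, c7}.
Ancestors of c2: {c2, c3, c6}.
Common ancestors: {c3, c6}.
Among these, c6 is not an ancestor of any other common ancestor — it is the merge base.

c6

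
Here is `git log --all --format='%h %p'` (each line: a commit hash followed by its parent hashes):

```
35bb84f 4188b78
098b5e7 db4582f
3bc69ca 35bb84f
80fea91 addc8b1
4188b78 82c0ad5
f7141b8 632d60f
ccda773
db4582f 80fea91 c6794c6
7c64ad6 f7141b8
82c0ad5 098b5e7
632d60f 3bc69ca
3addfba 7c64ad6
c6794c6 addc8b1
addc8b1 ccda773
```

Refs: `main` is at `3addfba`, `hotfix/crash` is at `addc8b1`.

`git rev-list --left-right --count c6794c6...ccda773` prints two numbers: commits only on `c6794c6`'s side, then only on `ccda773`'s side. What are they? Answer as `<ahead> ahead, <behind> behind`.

2 ahead, 0 behind

Reachable from c6794c6: {addc8b1, c6794c6, ccda773}.
Reachable from ccda773: {ccda773}.
Only in c6794c6's history (ahead): {addc8b1, c6794c6} — 2.
Only in ccda773's history (behind): {} — 0.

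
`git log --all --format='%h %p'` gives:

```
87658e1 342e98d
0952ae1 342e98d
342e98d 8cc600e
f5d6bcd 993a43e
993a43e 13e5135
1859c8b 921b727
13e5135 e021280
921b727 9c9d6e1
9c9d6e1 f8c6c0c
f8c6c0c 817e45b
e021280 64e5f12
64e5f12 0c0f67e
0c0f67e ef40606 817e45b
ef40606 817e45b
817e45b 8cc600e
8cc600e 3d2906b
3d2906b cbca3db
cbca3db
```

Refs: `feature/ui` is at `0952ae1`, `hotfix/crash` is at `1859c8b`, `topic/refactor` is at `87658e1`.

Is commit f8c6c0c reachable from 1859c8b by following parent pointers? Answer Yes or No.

Ancestors of 1859c8b (commits reachable by following parents): {1859c8b, 3d2906b, 817e45b, 8cc600e, 921b727, 9c9d6e1, cbca3db, f8c6c0c}.
f8c6c0c is in that set, so it is an ancestor of 1859c8b.

Yes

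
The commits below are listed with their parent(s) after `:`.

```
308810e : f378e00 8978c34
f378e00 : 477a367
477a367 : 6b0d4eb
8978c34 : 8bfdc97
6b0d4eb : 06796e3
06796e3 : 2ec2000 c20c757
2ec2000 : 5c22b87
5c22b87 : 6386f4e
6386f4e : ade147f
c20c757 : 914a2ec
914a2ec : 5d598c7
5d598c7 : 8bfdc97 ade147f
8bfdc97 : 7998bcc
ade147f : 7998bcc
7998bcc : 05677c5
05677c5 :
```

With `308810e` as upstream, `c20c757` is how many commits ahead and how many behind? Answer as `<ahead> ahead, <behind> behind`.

0 ahead, 9 behind

Reachable from c20c757: {05677c5, 5d598c7, 7998bcc, 8bfdc97, 914a2ec, ade147f, c20c757}.
Reachable from 308810e: {05677c5, 06796e3, 2ec2000, 308810e, 477a367, 5c22b87, 5d598c7, 6386f4e, 6b0d4eb, 7998bcc, 8978c34, 8bfdc97, 914a2ec, ade147f, c20c757, f378e00}.
Only in c20c757's history (ahead): {} — 0.
Only in 308810e's history (behind): {06796e3, 2ec2000, 308810e, 477a367, 5c22b87, 6386f4e, 6b0d4eb, 8978c34, f378e00} — 9.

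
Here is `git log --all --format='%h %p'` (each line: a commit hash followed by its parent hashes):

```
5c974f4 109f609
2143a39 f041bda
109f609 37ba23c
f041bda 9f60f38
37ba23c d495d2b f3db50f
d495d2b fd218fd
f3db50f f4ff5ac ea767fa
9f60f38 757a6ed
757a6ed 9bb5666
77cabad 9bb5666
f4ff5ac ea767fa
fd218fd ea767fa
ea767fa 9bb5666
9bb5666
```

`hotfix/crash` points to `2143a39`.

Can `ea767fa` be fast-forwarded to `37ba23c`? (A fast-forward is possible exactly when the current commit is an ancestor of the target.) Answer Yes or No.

A fast-forward from ea767fa to 37ba23c is possible iff ea767fa is an ancestor of 37ba23c.
Ancestors of 37ba23c: {37ba23c, 9bb5666, d495d2b, ea767fa, f3db50f, f4ff5ac, fd218fd}.
ea767fa is among them, so fast-forward is possible.

Yes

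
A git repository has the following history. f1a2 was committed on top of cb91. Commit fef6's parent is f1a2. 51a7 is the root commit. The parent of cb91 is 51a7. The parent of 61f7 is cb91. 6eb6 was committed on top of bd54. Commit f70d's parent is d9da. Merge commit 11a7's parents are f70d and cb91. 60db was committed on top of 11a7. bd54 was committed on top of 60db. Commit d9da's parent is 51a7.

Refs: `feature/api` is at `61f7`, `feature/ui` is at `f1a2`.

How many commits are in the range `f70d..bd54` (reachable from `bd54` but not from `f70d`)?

Reachable from bd54: {11a7, 51a7, 60db, bd54, cb91, d9da, f70d}.
Reachable from f70d: {51a7, d9da, f70d}.
In bd54's history but not f70d's: {11a7, 60db, bd54, cb91} — 4 commits.

4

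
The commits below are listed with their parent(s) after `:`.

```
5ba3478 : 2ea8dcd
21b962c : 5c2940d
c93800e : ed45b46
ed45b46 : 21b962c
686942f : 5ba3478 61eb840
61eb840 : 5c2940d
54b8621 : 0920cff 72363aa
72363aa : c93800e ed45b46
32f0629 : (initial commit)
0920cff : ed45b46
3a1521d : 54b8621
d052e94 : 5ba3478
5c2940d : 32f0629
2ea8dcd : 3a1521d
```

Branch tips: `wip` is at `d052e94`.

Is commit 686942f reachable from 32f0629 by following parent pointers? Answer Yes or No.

Ancestors of 32f0629: {32f0629}.
686942f is not in that set, so it is not an ancestor of 32f0629.

No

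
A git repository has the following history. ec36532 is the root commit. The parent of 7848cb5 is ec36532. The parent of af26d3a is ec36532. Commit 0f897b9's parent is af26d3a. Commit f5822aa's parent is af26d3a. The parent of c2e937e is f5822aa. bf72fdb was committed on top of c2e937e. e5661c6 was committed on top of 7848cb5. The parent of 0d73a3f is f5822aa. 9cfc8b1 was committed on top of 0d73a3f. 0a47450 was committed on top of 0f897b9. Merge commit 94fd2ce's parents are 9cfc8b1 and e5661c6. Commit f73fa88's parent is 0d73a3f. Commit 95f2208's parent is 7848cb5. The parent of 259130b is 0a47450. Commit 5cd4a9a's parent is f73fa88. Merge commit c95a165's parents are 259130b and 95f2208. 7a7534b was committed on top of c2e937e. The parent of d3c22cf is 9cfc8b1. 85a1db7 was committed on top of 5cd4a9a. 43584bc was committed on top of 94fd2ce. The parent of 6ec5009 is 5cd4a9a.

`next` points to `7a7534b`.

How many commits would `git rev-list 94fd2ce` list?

8

Walking parent pointers from 94fd2ce: reachable set = {0d73a3f, 7848cb5, 94fd2ce, 9cfc8b1, af26d3a, e5661c6, ec36532, f5822aa}.
That is 8 commits.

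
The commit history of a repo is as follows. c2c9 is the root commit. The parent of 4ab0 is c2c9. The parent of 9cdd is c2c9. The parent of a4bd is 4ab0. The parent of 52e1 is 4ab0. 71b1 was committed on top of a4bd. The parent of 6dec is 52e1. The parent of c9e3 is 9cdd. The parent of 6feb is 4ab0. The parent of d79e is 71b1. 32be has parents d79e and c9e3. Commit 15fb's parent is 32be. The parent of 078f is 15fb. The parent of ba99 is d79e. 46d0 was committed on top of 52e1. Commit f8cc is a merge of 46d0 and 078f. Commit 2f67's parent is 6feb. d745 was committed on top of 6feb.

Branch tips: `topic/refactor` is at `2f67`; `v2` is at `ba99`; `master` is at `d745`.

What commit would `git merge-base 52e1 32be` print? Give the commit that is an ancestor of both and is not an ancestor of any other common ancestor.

4ab0

Ancestors of 52e1: {4ab0, 52e1, c2c9}.
Ancestors of 32be: {32be, 4ab0, 71b1, 9cdd, a4bd, c2c9, c9e3, d79e}.
Common ancestors: {4ab0, c2c9}.
Among these, 4ab0 is not an ancestor of any other common ancestor — it is the merge base.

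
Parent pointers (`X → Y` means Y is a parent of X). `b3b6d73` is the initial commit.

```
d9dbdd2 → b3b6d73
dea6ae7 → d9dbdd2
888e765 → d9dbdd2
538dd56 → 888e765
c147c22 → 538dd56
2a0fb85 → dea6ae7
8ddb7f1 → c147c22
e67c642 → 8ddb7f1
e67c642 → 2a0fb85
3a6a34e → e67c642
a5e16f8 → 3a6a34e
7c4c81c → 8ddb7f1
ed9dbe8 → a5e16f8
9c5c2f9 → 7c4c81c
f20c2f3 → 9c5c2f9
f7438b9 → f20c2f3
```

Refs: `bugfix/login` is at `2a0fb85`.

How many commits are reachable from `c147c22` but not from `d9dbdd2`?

3

Reachable from c147c22: {538dd56, 888e765, b3b6d73, c147c22, d9dbdd2}.
Reachable from d9dbdd2: {b3b6d73, d9dbdd2}.
In c147c22's history but not d9dbdd2's: {538dd56, 888e765, c147c22} — 3 commits.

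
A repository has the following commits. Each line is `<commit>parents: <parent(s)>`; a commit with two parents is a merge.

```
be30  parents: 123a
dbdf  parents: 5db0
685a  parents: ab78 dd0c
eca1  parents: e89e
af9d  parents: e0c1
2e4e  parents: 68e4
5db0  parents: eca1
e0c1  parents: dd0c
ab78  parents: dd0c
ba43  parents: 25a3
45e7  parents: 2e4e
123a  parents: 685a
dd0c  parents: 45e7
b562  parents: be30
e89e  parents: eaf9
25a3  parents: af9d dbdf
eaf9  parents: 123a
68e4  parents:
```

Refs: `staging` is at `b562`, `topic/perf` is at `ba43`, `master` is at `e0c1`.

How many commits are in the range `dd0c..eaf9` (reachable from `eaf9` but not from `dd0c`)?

4

Reachable from eaf9: {123a, 2e4e, 45e7, 685a, 68e4, ab78, dd0c, eaf9}.
Reachable from dd0c: {2e4e, 45e7, 68e4, dd0c}.
In eaf9's history but not dd0c's: {123a, 685a, ab78, eaf9} — 4 commits.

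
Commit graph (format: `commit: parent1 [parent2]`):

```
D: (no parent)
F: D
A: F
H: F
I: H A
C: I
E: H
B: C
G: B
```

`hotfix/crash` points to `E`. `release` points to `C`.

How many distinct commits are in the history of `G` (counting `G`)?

Walking parent pointers from G: reachable set = {A, B, C, D, F, G, H, I}.
That is 8 commits.

8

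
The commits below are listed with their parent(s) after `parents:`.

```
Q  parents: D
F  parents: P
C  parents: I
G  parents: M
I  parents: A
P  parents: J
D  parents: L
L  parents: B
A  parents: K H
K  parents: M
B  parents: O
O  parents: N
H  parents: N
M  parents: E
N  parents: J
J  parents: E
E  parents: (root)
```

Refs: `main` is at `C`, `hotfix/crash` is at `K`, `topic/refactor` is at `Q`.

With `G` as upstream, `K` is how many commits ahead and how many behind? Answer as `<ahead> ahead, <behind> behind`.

1 ahead, 1 behind

Reachable from K: {E, K, M}.
Reachable from G: {E, G, M}.
Only in K's history (ahead): {K} — 1.
Only in G's history (behind): {G} — 1.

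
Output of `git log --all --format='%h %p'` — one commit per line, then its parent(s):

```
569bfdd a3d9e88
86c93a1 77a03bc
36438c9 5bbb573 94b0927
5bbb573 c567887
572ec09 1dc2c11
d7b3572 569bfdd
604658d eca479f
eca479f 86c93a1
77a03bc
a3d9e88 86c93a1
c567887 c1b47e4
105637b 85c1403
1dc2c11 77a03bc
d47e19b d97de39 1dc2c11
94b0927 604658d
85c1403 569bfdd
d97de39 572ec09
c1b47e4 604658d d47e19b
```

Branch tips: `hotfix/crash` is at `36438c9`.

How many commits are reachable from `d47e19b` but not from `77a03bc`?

4

Reachable from d47e19b: {1dc2c11, 572ec09, 77a03bc, d47e19b, d97de39}.
Reachable from 77a03bc: {77a03bc}.
In d47e19b's history but not 77a03bc's: {1dc2c11, 572ec09, d47e19b, d97de39} — 4 commits.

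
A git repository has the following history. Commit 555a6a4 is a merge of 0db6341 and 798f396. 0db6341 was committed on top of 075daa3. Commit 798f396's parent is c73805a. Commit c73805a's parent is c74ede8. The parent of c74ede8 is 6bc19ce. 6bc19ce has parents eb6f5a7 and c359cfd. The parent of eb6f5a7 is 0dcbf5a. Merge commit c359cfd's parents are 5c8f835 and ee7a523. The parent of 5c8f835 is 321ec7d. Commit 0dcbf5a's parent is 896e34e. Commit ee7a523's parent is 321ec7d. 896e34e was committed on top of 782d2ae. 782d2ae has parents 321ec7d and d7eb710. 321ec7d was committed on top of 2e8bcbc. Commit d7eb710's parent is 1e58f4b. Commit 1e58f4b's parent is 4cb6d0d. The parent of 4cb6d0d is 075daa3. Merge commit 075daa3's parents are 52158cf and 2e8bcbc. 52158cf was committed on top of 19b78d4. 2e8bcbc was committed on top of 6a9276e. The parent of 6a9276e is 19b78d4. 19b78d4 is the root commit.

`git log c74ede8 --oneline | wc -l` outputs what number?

Walking parent pointers from c74ede8: reachable set = {075daa3, 0dcbf5a, 19b78d4, 1e58f4b, 2e8bcbc, 321ec7d, 4cb6d0d, 52158cf, 5c8f835, 6a9276e, 6bc19ce, 782d2ae, 896e34e, c359cfd, c74ede8, d7eb710, eb6f5a7, ee7a523}.
That is 18 commits.

18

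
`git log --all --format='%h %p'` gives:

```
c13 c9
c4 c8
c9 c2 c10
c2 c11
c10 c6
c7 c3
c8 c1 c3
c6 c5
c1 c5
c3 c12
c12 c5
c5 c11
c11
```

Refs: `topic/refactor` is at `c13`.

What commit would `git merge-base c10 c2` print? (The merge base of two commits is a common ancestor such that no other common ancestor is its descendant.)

Ancestors of c10: {c10, c11, c5, c6}.
Ancestors of c2: {c11, c2}.
Common ancestors: {c11}.
The only common ancestor is c11, so it is the merge base.

c11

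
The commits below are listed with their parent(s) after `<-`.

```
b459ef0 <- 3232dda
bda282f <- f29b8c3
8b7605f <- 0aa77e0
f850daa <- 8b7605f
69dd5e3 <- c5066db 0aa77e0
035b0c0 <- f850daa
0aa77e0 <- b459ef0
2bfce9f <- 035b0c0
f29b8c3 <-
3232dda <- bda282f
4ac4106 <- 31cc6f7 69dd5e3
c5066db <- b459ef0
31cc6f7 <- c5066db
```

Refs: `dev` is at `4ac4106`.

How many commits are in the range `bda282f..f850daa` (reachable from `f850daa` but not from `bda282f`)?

Reachable from f850daa: {0aa77e0, 3232dda, 8b7605f, b459ef0, bda282f, f29b8c3, f850daa}.
Reachable from bda282f: {bda282f, f29b8c3}.
In f850daa's history but not bda282f's: {0aa77e0, 3232dda, 8b7605f, b459ef0, f850daa} — 5 commits.

5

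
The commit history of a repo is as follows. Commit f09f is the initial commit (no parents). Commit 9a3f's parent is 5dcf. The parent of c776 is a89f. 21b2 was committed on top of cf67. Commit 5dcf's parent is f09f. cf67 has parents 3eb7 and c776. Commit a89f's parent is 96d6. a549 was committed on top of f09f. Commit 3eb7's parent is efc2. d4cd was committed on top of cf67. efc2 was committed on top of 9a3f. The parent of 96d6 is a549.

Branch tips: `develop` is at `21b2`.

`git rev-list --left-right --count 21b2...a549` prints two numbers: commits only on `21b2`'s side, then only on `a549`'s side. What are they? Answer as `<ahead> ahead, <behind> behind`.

Reachable from 21b2: {21b2, 3eb7, 5dcf, 96d6, 9a3f, a549, a89f, c776, cf67, efc2, f09f}.
Reachable from a549: {a549, f09f}.
Only in 21b2's history (ahead): {21b2, 3eb7, 5dcf, 96d6, 9a3f, a89f, c776, cf67, efc2} — 9.
Only in a549's history (behind): {} — 0.

9 ahead, 0 behind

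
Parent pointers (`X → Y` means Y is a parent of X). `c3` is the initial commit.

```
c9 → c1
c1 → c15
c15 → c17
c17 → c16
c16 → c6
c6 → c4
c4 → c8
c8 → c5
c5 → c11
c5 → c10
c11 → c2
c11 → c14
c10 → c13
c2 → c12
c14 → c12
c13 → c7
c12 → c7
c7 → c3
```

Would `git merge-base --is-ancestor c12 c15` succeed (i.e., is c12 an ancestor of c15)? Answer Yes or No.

Yes

Ancestors of c15 (commits reachable by following parents): {c10, c11, c12, c13, c14, c15, c16, c17, c2, c3, c4, c5, c6, c7, c8}.
c12 is in that set, so it is an ancestor of c15.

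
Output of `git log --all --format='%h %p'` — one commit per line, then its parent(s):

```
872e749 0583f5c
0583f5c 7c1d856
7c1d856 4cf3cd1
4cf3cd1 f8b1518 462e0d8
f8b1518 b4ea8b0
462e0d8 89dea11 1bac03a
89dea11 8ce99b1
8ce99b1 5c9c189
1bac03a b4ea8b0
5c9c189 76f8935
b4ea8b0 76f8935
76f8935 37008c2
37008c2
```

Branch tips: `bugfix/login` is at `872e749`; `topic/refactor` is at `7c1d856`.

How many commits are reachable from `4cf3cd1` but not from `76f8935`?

Reachable from 4cf3cd1: {1bac03a, 37008c2, 462e0d8, 4cf3cd1, 5c9c189, 76f8935, 89dea11, 8ce99b1, b4ea8b0, f8b1518}.
Reachable from 76f8935: {37008c2, 76f8935}.
In 4cf3cd1's history but not 76f8935's: {1bac03a, 462e0d8, 4cf3cd1, 5c9c189, 89dea11, 8ce99b1, b4ea8b0, f8b1518} — 8 commits.

8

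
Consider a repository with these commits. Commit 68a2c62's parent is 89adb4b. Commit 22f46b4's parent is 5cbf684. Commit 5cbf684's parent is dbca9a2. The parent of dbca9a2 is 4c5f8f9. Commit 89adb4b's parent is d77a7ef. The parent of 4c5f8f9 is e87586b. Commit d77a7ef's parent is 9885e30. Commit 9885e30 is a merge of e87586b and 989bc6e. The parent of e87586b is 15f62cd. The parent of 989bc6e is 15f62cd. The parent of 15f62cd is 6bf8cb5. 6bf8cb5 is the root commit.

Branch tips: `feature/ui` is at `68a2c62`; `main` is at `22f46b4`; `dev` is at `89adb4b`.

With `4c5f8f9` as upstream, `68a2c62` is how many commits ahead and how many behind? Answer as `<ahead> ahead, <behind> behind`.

Reachable from 68a2c62: {15f62cd, 68a2c62, 6bf8cb5, 89adb4b, 9885e30, 989bc6e, d77a7ef, e87586b}.
Reachable from 4c5f8f9: {15f62cd, 4c5f8f9, 6bf8cb5, e87586b}.
Only in 68a2c62's history (ahead): {68a2c62, 89adb4b, 9885e30, 989bc6e, d77a7ef} — 5.
Only in 4c5f8f9's history (behind): {4c5f8f9} — 1.

5 ahead, 1 behind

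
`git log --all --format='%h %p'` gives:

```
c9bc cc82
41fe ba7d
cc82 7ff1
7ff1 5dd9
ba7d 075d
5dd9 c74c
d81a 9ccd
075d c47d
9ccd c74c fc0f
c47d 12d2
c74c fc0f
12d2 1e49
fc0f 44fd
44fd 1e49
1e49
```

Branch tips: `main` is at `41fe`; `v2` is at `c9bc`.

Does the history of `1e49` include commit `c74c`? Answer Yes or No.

No

Ancestors of 1e49: {1e49}.
c74c is not in that set, so it is not an ancestor of 1e49.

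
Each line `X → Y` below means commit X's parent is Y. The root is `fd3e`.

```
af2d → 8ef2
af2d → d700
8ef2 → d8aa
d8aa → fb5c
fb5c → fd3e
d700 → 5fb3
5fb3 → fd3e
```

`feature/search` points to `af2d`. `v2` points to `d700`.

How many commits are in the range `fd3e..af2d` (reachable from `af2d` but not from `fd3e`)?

Reachable from af2d: {5fb3, 8ef2, af2d, d700, d8aa, fb5c, fd3e}.
Reachable from fd3e: {fd3e}.
In af2d's history but not fd3e's: {5fb3, 8ef2, af2d, d700, d8aa, fb5c} — 6 commits.

6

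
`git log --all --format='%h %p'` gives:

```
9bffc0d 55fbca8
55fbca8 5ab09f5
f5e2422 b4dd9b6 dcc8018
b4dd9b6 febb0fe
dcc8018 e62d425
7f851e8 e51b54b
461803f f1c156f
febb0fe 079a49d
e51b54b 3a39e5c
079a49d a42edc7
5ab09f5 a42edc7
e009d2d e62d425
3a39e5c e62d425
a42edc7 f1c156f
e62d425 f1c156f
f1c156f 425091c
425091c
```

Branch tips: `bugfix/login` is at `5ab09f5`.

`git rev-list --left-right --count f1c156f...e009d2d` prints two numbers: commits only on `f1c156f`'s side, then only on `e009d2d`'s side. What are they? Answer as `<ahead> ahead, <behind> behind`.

Reachable from f1c156f: {425091c, f1c156f}.
Reachable from e009d2d: {425091c, e009d2d, e62d425, f1c156f}.
Only in f1c156f's history (ahead): {} — 0.
Only in e009d2d's history (behind): {e009d2d, e62d425} — 2.

0 ahead, 2 behind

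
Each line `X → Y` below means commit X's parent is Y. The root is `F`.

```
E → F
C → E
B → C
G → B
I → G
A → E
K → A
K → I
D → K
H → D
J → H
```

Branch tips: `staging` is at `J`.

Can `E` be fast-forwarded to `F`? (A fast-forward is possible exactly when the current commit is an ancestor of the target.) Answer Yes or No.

No

A fast-forward from E to F is possible iff E is an ancestor of F.
Ancestors of F: {F}.
E is not among them, so fast-forward is not possible.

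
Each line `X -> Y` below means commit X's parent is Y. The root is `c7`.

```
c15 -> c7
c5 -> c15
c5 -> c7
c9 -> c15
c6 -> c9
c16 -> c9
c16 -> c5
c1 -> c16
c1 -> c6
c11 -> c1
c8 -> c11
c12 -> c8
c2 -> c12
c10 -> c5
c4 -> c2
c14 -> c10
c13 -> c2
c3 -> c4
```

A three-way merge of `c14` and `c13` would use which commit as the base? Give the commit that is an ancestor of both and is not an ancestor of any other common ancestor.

Ancestors of c14: {c10, c14, c15, c5, c7}.
Ancestors of c13: {c1, c11, c12, c13, c15, c16, c2, c5, c6, c7, c8, c9}.
Common ancestors: {c15, c5, c7}.
Among these, c5 is not an ancestor of any other common ancestor — it is the merge base.

c5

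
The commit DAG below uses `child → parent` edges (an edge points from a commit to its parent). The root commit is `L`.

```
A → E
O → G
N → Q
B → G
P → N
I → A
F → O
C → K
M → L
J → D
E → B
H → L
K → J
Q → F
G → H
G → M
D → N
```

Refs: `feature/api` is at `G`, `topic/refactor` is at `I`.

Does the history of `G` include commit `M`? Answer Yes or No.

Ancestors of G (commits reachable by following parents): {G, H, L, M}.
M is in that set, so it is an ancestor of G.

Yes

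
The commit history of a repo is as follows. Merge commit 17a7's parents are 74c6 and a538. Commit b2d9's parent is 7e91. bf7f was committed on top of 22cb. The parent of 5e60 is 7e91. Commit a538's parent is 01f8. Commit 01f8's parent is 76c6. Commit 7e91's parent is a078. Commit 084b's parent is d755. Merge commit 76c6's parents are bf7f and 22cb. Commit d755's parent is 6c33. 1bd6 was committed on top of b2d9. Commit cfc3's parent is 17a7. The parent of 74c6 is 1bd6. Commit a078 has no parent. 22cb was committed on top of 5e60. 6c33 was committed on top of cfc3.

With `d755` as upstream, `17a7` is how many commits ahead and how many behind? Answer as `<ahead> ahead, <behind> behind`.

0 ahead, 3 behind

Reachable from 17a7: {01f8, 17a7, 1bd6, 22cb, 5e60, 74c6, 76c6, 7e91, a078, a538, b2d9, bf7f}.
Reachable from d755: {01f8, 17a7, 1bd6, 22cb, 5e60, 6c33, 74c6, 76c6, 7e91, a078, a538, b2d9, bf7f, cfc3, d755}.
Only in 17a7's history (ahead): {} — 0.
Only in d755's history (behind): {6c33, cfc3, d755} — 3.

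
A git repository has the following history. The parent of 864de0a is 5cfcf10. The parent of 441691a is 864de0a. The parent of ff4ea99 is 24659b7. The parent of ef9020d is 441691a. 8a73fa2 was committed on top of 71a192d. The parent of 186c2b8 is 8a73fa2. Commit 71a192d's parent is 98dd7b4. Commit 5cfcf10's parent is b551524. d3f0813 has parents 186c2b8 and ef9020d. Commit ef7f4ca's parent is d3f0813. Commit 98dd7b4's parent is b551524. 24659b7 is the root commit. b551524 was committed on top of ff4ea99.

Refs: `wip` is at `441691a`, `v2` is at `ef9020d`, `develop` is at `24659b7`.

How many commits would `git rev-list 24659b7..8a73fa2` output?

Reachable from 8a73fa2: {24659b7, 71a192d, 8a73fa2, 98dd7b4, b551524, ff4ea99}.
Reachable from 24659b7: {24659b7}.
In 8a73fa2's history but not 24659b7's: {71a192d, 8a73fa2, 98dd7b4, b551524, ff4ea99} — 5 commits.

5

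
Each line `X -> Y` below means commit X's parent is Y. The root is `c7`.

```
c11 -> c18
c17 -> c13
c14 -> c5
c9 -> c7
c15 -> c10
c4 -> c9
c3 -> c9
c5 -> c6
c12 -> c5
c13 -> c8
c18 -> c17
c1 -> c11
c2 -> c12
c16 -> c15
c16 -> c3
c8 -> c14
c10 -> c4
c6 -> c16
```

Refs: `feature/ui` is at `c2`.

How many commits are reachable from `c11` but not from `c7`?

14

Reachable from c11: {c10, c11, c13, c14, c15, c16, c17, c18, c3, c4, c5, c6, c7, c8, c9}.
Reachable from c7: {c7}.
In c11's history but not c7's: {c10, c11, c13, c14, c15, c16, c17, c18, c3, c4, c5, c6, c8, c9} — 14 commits.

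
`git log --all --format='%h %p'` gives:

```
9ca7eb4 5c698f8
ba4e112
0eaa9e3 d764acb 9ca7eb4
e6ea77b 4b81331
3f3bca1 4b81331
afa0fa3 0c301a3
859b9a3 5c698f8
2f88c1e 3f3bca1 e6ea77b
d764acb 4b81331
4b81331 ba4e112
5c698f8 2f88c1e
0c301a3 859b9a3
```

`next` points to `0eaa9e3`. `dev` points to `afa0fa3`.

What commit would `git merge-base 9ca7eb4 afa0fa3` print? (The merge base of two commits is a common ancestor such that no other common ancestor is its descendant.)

Ancestors of 9ca7eb4: {2f88c1e, 3f3bca1, 4b81331, 5c698f8, 9ca7eb4, ba4e112, e6ea77b}.
Ancestors of afa0fa3: {0c301a3, 2f88c1e, 3f3bca1, 4b81331, 5c698f8, 859b9a3, afa0fa3, ba4e112, e6ea77b}.
Common ancestors: {2f88c1e, 3f3bca1, 4b81331, 5c698f8, ba4e112, e6ea77b}.
Among these, 5c698f8 is not an ancestor of any other common ancestor — it is the merge base.

5c698f8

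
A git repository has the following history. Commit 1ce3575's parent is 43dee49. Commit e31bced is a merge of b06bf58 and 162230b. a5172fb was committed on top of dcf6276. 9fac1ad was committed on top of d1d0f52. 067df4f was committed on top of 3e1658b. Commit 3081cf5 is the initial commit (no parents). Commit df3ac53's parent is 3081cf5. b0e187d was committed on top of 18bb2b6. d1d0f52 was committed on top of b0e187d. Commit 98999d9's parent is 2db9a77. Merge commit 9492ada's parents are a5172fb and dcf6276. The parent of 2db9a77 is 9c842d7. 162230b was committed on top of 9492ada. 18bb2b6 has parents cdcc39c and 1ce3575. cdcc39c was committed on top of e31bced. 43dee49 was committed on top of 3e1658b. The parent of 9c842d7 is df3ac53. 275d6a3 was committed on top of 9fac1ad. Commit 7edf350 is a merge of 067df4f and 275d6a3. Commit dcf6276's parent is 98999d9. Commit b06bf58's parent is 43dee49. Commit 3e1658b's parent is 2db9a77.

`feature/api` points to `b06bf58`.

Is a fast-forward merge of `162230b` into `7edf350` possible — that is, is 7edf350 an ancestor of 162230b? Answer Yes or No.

No

A fast-forward from 7edf350 to 162230b is possible iff 7edf350 is an ancestor of 162230b.
Ancestors of 162230b: {162230b, 2db9a77, 3081cf5, 9492ada, 98999d9, 9c842d7, a5172fb, dcf6276, df3ac53}.
7edf350 is not among them, so fast-forward is not possible.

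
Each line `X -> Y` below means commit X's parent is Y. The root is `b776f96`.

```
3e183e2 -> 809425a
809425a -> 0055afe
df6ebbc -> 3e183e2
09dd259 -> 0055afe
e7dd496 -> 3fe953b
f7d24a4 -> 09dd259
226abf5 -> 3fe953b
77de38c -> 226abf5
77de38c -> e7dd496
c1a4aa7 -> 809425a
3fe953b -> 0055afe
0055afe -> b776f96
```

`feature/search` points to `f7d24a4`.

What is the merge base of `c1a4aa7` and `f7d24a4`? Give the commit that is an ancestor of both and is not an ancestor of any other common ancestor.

0055afe

Ancestors of c1a4aa7: {0055afe, 809425a, b776f96, c1a4aa7}.
Ancestors of f7d24a4: {0055afe, 09dd259, b776f96, f7d24a4}.
Common ancestors: {0055afe, b776f96}.
Among these, 0055afe is not an ancestor of any other common ancestor — it is the merge base.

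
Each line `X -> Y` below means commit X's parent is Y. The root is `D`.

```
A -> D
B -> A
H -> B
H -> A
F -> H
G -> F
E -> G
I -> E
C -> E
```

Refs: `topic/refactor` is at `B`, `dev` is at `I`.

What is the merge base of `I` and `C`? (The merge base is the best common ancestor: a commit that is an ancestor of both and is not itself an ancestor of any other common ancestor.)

E

Ancestors of I: {A, B, D, E, F, G, H, I}.
Ancestors of C: {A, B, C, D, E, F, G, H}.
Common ancestors: {A, B, D, E, F, G, H}.
Among these, E is not an ancestor of any other common ancestor — it is the merge base.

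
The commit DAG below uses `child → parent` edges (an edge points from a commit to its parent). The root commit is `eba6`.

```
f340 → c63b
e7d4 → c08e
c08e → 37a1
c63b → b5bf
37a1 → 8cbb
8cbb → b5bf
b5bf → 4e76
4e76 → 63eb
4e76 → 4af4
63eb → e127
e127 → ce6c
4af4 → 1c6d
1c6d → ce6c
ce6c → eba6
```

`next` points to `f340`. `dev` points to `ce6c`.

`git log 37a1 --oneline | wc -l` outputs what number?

Walking parent pointers from 37a1: reachable set = {1c6d, 37a1, 4af4, 4e76, 63eb, 8cbb, b5bf, ce6c, e127, eba6}.
That is 10 commits.

10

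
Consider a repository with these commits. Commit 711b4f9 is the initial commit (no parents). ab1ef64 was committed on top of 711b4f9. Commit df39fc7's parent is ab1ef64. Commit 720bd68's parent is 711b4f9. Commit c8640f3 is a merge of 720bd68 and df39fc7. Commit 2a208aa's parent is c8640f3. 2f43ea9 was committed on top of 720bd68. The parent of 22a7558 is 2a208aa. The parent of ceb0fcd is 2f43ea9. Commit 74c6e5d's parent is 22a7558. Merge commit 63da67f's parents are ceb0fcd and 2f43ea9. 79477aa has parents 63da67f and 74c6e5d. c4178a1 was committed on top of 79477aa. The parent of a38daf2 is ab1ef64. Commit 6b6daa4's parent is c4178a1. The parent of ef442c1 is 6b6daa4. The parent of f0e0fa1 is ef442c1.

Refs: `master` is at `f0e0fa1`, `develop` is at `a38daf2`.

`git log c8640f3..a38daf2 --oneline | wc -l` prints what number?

1

Reachable from a38daf2: {711b4f9, a38daf2, ab1ef64}.
Reachable from c8640f3: {711b4f9, 720bd68, ab1ef64, c8640f3, df39fc7}.
In a38daf2's history but not c8640f3's: {a38daf2} — 1 commit.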